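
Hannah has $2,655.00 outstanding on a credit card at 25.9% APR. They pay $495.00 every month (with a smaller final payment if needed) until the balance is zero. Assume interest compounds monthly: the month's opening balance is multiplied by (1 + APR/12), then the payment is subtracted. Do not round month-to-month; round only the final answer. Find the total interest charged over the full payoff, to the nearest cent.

$197.97

Monthly rate r = 25.9%/12 = 2.15833% = 0.0215833.
Payoff takes n = ⌈−ln(1 − rB₀/P)/ln(1+r)⌉ = ⌈5.762⌉ = 6 payments; the last is $377.97.
Total paid = 5·$495.00 + $377.97 = $2,852.97.
Total interest = total paid − principal = $2,852.97 − $2,655.00 = $197.97.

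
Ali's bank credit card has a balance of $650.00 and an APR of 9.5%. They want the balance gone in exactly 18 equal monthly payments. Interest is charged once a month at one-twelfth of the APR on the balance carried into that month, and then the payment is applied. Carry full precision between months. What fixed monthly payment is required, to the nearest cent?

$38.89

Monthly rate r = 9.5%/12 = 0.791667% = 0.00791667.
Level-payment amortization: P = B₀·r / (1 − (1+r)^(−n)) = 650.00·0.00791667 / (1 − 1.00792^(−18)).
Denominator 1 − (1+r)^(−18) = 0.132325728.
P = 5.14583 / 0.132325728 ≈ 38.89.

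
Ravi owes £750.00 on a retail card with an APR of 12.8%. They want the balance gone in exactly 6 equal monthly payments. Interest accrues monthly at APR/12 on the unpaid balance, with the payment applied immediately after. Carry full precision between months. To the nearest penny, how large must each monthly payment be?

Monthly rate r = 12.8%/12 = 1.06667% = 0.0106667.
Level-payment amortization: P = B₀·r / (1 − (1+r)^(−n)) = 750.00·0.0106667 / (1 − 1.01067^(−6)).
Denominator 1 − (1+r)^(−6) = 0.0616770329.
P = 8 / 0.0616770329 ≈ 129.71.

£129.71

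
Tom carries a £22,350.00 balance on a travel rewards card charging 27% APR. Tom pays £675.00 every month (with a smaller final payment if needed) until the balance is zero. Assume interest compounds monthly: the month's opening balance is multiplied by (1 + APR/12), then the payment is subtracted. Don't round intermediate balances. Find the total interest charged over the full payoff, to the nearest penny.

£19,106.06

Monthly rate r = 27%/12 = 2.25% = 0.0225.
Payoff takes n = ⌈−ln(1 − rB₀/P)/ln(1+r)⌉ = ⌈61.414⌉ = 62 payments; the last is £281.06.
Total paid = 61·£675.00 + £281.06 = £41,456.06.
Total interest = total paid − principal = £41,456.06 − £22,350.00 = £19,106.06.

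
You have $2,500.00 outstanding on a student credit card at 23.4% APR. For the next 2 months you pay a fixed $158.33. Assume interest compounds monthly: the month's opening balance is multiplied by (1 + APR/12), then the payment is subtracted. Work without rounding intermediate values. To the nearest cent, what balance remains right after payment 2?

Monthly rate r = 23.4%/12 = 1.95% = 0.0195.
Each month: B ← B·(1+r) − $158.33.
Month 1: interest $48.75; balance after payment $2,390.42.
Month 2: interest $46.61; balance after payment $2,278.70.

$2,278.70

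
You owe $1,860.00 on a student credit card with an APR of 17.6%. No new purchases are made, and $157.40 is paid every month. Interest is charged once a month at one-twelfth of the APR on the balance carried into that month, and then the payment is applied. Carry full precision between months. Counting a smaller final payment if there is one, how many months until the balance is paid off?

14 payments

Monthly rate r = 17.6%/12 = 1.46667% = 0.0146667.
Recurrence: B ← B·(1+r) − $157.40.
Month 1: interest $27.28; balance after payment $1,729.88.
Month 2: interest $25.37; balance after payment $1,597.85.
Closed form: n = −ln(1 − rB₀/P)/ln(1+r) = −ln(0.82668)/ln(1.01467) ≈ 13.072, so the balance reaches zero during payment 14.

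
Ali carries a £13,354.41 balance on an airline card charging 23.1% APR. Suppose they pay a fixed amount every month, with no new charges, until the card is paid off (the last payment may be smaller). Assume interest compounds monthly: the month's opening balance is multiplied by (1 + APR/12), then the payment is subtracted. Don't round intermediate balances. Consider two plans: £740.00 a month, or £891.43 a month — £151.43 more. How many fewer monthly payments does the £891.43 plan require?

Monthly rate r = 23.1%/12 = 1.925% = 0.01925.
At £740.00/mo: n = ⌈−ln(1 − rB₀/P)/ln(1+r)⌉ = 23 payments (last £285.30); total interest = total paid − £13,354.41 = £3,210.89.
At £891.43/mo: 18 payments (last £752.62); total interest £2,552.52.
Payments saved = 23 − 18 = 5.

5 fewer payments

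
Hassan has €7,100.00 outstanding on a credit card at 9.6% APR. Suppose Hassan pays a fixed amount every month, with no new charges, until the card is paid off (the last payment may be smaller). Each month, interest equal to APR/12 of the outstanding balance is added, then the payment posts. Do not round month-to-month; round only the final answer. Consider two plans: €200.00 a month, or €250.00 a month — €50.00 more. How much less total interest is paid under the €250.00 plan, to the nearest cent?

€298.68

Monthly rate r = 9.6%/12 = 0.8% = 0.008.
At €200.00/mo: n = ⌈−ln(1 − rB₀/P)/ln(1+r)⌉ = 42 payments (last €185.30); total interest = total paid − €7,100.00 = €1,285.30.
At €250.00/mo: 33 payments (last €86.62); total interest €986.62.
Interest saved = €1,285.30 − €986.62 = €298.68.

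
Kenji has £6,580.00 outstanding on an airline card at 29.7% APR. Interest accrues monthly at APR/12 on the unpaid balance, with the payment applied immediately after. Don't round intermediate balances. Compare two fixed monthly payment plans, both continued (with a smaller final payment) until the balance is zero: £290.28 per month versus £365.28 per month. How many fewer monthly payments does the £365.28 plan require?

Monthly rate r = 29.7%/12 = 2.475% = 0.02475.
At £290.28/mo: n = ⌈−ln(1 − rB₀/P)/ln(1+r)⌉ = 34 payments (last £196.82); total interest = total paid − £6,580.00 = £3,196.06.
At £365.28/mo: 25 payments (last £53.24); total interest £2,239.96.
Payments saved = 34 − 25 = 9.

9 fewer payments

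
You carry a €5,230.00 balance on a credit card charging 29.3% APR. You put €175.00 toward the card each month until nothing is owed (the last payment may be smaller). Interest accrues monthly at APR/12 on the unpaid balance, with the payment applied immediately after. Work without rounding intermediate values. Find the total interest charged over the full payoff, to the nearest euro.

€4,261

Monthly rate r = 29.3%/12 = 2.44167% = 0.0244167.
Payoff takes n = ⌈−ln(1 − rB₀/P)/ln(1+r)⌉ = ⌈54.232⌉ = 55 payments; the last is €40.98.
Total paid = 54·€175.00 + €40.98 = €9,490.98.
Total interest = total paid − principal = €9,490.98 − €5,230.00 = €4,260.98.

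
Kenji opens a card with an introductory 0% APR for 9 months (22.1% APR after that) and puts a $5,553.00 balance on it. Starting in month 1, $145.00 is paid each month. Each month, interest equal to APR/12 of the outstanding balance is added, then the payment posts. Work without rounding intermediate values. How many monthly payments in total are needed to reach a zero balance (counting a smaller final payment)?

52 months

Promo months 1–9 at r₀ = 0%/12 = 0; months 10+ at r₁ = 22.1%/12 = 0.0184167.
After month 9 (no interest yet): B = $5,553.00 − 9·$145.00 = $4,248.00.
Then at r₁ with $145.00/mo: n₂ = −ln(1 − r₁·B/P)/ln(1+r₁) ≈ 42.50 → 43 more payments.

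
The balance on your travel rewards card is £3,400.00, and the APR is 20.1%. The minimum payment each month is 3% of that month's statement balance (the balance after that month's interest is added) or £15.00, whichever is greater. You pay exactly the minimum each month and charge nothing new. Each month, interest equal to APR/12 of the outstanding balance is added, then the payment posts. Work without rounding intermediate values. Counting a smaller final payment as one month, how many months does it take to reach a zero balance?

188 months

Monthly rate r = 20.1%/12 = 1.675% = 0.01675.
While 3% of the post-interest balance exceeds £15.00, each month B ← (B·(1+r))·(1 − 0.03), i.e. B shrinks by the factor (1+r)·0.97 = 0.98625.
This holds for months 1–140. Entering month 141 the balance is £489.22; 3% of the post-interest balance is now below £15.00, so the flat £15.00 minimum applies from here.
From month 141 a fixed £15.00 at rate r clears £489.22 in 48 more payments. Total: 140 + 48 = 188 months.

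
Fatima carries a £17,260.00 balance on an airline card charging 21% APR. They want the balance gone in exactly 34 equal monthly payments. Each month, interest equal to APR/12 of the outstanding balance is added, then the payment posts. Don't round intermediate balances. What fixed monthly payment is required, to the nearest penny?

Monthly rate r = 21%/12 = 1.75% = 0.0175.
Level-payment amortization: P = B₀·r / (1 − (1+r)^(−n)) = 17260.00·0.0175 / (1 − 1.0175^(−34)).
Denominator 1 − (1+r)^(−34) = 0.445591613.
P = 302.05 / 0.445591613 ≈ 677.86.

£677.86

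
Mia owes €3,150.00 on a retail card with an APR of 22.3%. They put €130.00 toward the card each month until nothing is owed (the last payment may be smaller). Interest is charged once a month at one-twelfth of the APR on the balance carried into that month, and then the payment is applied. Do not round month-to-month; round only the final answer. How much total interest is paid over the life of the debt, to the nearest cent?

Monthly rate r = 22.3%/12 = 1.85833% = 0.0185833.
Payoff takes n = ⌈−ln(1 − rB₀/P)/ln(1+r)⌉ = ⌈32.497⌉ = 33 payments; the last is €64.92.
Total paid = 32·€130.00 + €64.92 = €4,224.92.
Total interest = total paid − principal = €4,224.92 − €3,150.00 = €1,074.92.

€1,074.92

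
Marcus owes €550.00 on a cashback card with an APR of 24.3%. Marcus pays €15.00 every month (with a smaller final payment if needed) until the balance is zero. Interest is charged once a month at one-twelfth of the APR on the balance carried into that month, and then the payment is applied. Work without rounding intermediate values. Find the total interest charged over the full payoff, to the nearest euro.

€465

Monthly rate r = 24.3%/12 = 2.025% = 0.02025.
Payoff takes n = ⌈−ln(1 − rB₀/P)/ln(1+r)⌉ = ⌈67.675⌉ = 68 payments; the last is €10.16.
Total paid = 67·€15.00 + €10.16 = €1,015.16.
Total interest = total paid − principal = €1,015.16 − €550.00 = €465.16.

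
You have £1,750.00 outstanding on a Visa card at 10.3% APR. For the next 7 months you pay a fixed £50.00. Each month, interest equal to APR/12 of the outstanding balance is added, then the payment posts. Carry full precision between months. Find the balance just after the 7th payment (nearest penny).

Monthly rate r = 10.3%/12 = 0.858333% = 0.00858333.
Each month: B ← B·(1+r) − £50.00.
Month 1: interest £15.02; balance after payment £1,715.02.
Month 2: interest £14.72; balance after payment £1,679.74.
Month 3: interest £14.42; balance after payment £1,644.16.
Month 4: interest £14.11; balance after payment £1,608.27.
Month 5: interest £13.80; balance after payment £1,572.08.
Month 6: interest £13.49; balance after payment £1,535.57.
Month 7: interest £13.18; balance after payment £1,498.75.

£1,498.75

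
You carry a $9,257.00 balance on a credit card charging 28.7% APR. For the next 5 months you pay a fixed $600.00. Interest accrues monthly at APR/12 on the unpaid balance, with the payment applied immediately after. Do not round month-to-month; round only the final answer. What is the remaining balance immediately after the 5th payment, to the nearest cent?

$7,271.24

Monthly rate r = 28.7%/12 = 2.39167% = 0.0239167.
Each month: B ← B·(1+r) − $600.00.
Month 1: interest $221.40; balance after payment $8,878.40.
Month 2: interest $212.34; balance after payment $8,490.74.
Month 3: interest $203.07; balance after payment $8,093.81.
Month 4: interest $193.58; balance after payment $7,687.39.
Month 5: interest $183.86; balance after payment $7,271.24.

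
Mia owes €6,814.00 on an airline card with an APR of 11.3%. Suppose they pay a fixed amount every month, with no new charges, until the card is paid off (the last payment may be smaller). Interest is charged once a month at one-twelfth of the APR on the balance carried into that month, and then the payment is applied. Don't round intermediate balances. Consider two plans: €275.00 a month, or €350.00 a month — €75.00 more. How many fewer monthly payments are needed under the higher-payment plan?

7 fewer payments

Monthly rate r = 11.3%/12 = 0.941667% = 0.00941667.
At €275.00/mo: n = ⌈−ln(1 − rB₀/P)/ln(1+r)⌉ = 29 payments (last €96.03); total interest = total paid − €6,814.00 = €982.03.
At €350.00/mo: 22 payments (last €213.03); total interest €749.03.
Payments saved = 29 − 22 = 7.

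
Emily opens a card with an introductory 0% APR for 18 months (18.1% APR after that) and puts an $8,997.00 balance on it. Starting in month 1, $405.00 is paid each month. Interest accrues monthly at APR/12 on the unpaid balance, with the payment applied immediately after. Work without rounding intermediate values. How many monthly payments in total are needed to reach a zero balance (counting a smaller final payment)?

Promo months 1–18 at r₀ = 0%/12 = 0; months 19+ at r₁ = 18.1%/12 = 0.0150833.
After month 18 (no interest yet): B = $8,997.00 − 18·$405.00 = $1,707.00.
Then at r₁ with $405.00/mo: n₂ = −ln(1 − r₁·B/P)/ln(1+r₁) ≈ 4.39 → 5 more payments.

23 months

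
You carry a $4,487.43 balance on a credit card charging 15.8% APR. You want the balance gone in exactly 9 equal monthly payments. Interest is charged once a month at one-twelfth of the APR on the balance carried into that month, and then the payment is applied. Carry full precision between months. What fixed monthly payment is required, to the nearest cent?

Monthly rate r = 15.8%/12 = 1.31667% = 0.0131667.
Level-payment amortization: P = B₀·r / (1 − (1+r)^(−n)) = 4487.43·0.0131667 / (1 − 1.01317^(−9)).
Denominator 1 − (1+r)^(−9) = 0.111060994.
P = 59.0845 / 0.111060994 ≈ 532.00.

$532.00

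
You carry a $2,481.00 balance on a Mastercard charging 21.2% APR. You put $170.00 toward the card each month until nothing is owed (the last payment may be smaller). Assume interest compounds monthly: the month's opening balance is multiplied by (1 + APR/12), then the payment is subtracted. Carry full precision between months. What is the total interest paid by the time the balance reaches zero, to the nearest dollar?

$414

Monthly rate r = 21.2%/12 = 1.76667% = 0.0176667.
Payoff takes n = ⌈−ln(1 − rB₀/P)/ln(1+r)⌉ = ⌈17.027⌉ = 18 payments; the last is $4.55.
Total paid = 17·$170.00 + $4.55 = $2,894.55.
Total interest = total paid − principal = $2,894.55 − $2,481.00 = $413.55.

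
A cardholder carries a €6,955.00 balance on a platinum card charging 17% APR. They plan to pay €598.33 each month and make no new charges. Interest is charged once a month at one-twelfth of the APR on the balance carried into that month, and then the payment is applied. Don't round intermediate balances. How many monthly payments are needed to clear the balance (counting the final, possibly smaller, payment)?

Monthly rate r = 17%/12 = 1.41667% = 0.0141667.
Recurrence: B ← B·(1+r) − €598.33.
Month 1: interest €98.53; balance after payment €6,455.20.
Month 2: interest €91.45; balance after payment €5,948.32.
Closed form: n = −ln(1 − rB₀/P)/ln(1+r) = −ln(0.83533)/ln(1.01417) ≈ 12.791, so the balance reaches zero during payment 13.

13 payments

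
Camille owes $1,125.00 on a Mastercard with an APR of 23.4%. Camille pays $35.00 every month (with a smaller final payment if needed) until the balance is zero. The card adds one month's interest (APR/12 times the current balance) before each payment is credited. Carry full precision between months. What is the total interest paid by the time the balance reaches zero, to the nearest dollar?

$661

Monthly rate r = 23.4%/12 = 1.95% = 0.0195.
Payoff takes n = ⌈−ln(1 − rB₀/P)/ln(1+r)⌉ = ⌈51.035⌉ = 52 payments; the last is $1.23.
Total paid = 51·$35.00 + $1.23 = $1,786.23.
Total interest = total paid − principal = $1,786.23 − $1,125.00 = $661.23.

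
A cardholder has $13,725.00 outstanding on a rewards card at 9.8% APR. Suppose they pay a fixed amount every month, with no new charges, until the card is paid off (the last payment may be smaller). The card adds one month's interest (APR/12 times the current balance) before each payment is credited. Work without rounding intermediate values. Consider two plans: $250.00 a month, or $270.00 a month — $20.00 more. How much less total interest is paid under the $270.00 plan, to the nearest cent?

Monthly rate r = 9.8%/12 = 0.816667% = 0.00816667.
At $250.00/mo: n = ⌈−ln(1 − rB₀/P)/ln(1+r)⌉ = 74 payments (last $33.81); total interest = total paid − $13,725.00 = $4,558.81.
At $270.00/mo: 66 payments (last $255.78); total interest $4,080.78.
Interest saved = $4,558.81 − $4,080.78 = $478.03.

$478.03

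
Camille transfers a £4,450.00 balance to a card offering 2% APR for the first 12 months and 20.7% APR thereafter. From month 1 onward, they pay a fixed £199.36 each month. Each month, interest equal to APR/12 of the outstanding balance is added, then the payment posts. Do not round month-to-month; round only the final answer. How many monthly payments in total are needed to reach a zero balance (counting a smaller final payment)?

Promo months 1–12 at r₀ = 2%/12 = 0.00166667; months 13+ at r₁ = 20.7%/12 = 0.01725.
After month 12: iterate B ← B·(1+r₀) − £199.36 for 12 months → £2,125.45.
Then at r₁ with £199.36/mo: n₂ = −ln(1 − r₁·B/P)/ln(1+r₁) ≈ 11.88 → 12 more payments.

24 months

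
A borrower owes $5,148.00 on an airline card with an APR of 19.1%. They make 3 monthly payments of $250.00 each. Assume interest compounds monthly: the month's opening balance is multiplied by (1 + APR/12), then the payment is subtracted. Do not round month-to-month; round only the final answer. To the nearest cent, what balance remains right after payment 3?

$4,635.75

Monthly rate r = 19.1%/12 = 1.59167% = 0.0159167.
Each month: B ← B·(1+r) − $250.00.
Month 1: interest $81.94; balance after payment $4,979.94.
Month 2: interest $79.26; balance after payment $4,809.20.
Month 3: interest $76.55; balance after payment $4,635.75.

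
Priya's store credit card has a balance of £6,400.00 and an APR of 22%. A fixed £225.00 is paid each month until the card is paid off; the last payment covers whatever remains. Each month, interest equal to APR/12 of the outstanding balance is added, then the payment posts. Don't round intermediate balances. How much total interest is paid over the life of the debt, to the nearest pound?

Monthly rate r = 22%/12 = 1.83333% = 0.0183333.
Payoff takes n = ⌈−ln(1 − rB₀/P)/ln(1+r)⌉ = ⌈40.571⌉ = 41 payments; the last is £128.91.
Total paid = 40·£225.00 + £128.91 = £9,128.91.
Total interest = total paid − principal = £9,128.91 − £6,400.00 = £2,728.91.

£2,729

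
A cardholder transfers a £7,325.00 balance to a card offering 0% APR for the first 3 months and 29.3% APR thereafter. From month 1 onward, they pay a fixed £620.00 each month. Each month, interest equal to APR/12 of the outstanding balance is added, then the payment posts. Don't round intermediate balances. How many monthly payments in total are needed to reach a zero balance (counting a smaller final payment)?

14 months

Promo months 1–3 at r₀ = 0%/12 = 0; months 4+ at r₁ = 29.3%/12 = 0.0244167.
After month 3 (no interest yet): B = £7,325.00 − 3·£620.00 = £5,465.00.
Then at r₁ with £620.00/mo: n₂ = −ln(1 − r₁·B/P)/ln(1+r₁) ≈ 10.05 → 11 more payments.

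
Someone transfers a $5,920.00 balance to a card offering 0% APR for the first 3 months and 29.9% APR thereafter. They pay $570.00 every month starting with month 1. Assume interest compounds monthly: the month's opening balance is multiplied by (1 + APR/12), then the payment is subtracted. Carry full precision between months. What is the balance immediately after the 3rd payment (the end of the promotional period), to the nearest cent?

$4,210.00

Promo months 1–3 at r₀ = 0%/12 = 0; months 4+ at r₁ = 29.9%/12 = 0.0249167.
After month 3 (no interest yet): B = $5,920.00 − 3·$570.00 = $4,210.00.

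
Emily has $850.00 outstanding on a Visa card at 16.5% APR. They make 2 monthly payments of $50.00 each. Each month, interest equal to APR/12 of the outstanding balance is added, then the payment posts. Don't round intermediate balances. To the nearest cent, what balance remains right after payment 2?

Monthly rate r = 16.5%/12 = 1.375% = 0.01375.
Each month: B ← B·(1+r) − $50.00.
Month 1: interest $11.69; balance after payment $811.69.
Month 2: interest $11.16; balance after payment $772.85.

$772.85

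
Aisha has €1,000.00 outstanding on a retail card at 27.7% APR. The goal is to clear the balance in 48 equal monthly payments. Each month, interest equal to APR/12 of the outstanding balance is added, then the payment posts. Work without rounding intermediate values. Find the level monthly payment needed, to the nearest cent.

Monthly rate r = 27.7%/12 = 2.30833% = 0.0230833.
Level-payment amortization: P = B₀·r / (1 − (1+r)^(−n)) = 1000.00·0.0230833 / (1 − 1.02308^(−48)).
Denominator 1 − (1+r)^(−48) = 0.665595949.
P = 23.0833 / 0.665595949 ≈ 34.68.

€34.68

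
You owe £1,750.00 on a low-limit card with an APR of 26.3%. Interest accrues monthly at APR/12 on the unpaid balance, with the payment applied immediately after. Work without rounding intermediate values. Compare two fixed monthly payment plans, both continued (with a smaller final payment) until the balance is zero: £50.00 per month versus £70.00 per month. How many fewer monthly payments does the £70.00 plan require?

31 fewer payments

Monthly rate r = 26.3%/12 = 2.19167% = 0.0219167.
At £50.00/mo: n = ⌈−ln(1 − rB₀/P)/ln(1+r)⌉ = 68 payments (last £10.51); total interest = total paid − £1,750.00 = £1,610.51.
At £70.00/mo: 37 payments (last £43.48); total interest £813.48.
Payments saved = 68 − 37 = 31.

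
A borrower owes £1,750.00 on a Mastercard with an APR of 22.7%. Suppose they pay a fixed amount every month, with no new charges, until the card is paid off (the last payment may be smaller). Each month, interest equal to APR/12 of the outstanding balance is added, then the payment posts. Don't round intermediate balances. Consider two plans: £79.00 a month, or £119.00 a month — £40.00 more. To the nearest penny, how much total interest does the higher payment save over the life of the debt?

£219.08

Monthly rate r = 22.7%/12 = 1.89167% = 0.0189167.
At £79.00/mo: n = ⌈−ln(1 − rB₀/P)/ln(1+r)⌉ = 29 payments (last £77.39); total interest = total paid − £1,750.00 = £539.39.
At £119.00/mo: 18 payments (last £47.31); total interest £320.31.
Interest saved = £539.39 − £320.31 = £219.08.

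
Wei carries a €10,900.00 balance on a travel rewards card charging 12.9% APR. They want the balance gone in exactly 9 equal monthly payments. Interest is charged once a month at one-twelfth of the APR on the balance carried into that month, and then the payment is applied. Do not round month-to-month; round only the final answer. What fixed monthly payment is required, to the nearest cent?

€1,277.14

Monthly rate r = 12.9%/12 = 1.075% = 0.01075.
Level-payment amortization: P = B₀·r / (1 − (1+r)^(−n)) = 10900.00·0.01075 / (1 − 1.01075^(−9)).
Denominator 1 − (1+r)^(−9) = 0.0917482361.
P = 117.175 / 0.0917482361 ≈ 1277.14.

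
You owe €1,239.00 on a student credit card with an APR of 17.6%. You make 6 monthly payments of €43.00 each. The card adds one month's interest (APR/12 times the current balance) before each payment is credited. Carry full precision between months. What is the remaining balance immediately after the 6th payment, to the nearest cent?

€1,084.46

Monthly rate r = 17.6%/12 = 1.46667% = 0.0146667.
Each month: B ← B·(1+r) − €43.00.
Month 1: interest €18.17; balance after payment €1,214.17.
Month 2: interest €17.81; balance after payment €1,188.98.
Month 3: interest €17.44; balance after payment €1,163.42.
Month 4: interest €17.06; balance after payment €1,137.48.
Month 5: interest €16.68; balance after payment €1,111.16.
Month 6: interest €16.30; balance after payment €1,084.46.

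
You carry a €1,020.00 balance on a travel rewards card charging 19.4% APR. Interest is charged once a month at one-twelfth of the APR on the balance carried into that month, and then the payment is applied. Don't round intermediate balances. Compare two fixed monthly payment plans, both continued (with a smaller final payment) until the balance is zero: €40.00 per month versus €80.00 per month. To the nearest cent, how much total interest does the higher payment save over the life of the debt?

Monthly rate r = 19.4%/12 = 1.61667% = 0.0161667.
At €40.00/mo: n = ⌈−ln(1 − rB₀/P)/ln(1+r)⌉ = 34 payments (last €5.58); total interest = total paid − €1,020.00 = €305.58.
At €80.00/mo: 15 payments (last €31.61); total interest €131.61.
Interest saved = €305.58 − €131.61 = €173.97.

€173.97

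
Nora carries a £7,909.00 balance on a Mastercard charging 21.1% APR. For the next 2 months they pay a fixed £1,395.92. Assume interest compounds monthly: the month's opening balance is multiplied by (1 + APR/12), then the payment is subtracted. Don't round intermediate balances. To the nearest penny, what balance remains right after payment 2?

Monthly rate r = 21.1%/12 = 1.75833% = 0.0175833.
Each month: B ← B·(1+r) − £1,395.92.
Month 1: interest £139.07; balance after payment £6,652.15.
Month 2: interest £116.97; balance after payment £5,373.19.

£5,373.19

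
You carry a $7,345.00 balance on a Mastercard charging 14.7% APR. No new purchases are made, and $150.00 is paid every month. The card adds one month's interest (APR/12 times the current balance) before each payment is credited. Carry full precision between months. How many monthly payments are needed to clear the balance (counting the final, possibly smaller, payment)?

76 months

Monthly rate r = 14.7%/12 = 1.225% = 0.01225.
Recurrence: B ← B·(1+r) − $150.00.
Month 1: interest $89.98; balance after payment $7,284.98.
Month 2: interest $89.24; balance after payment $7,224.22.
Closed form: n = −ln(1 − rB₀/P)/ln(1+r) = −ln(0.40016)/ln(1.01225) ≈ 75.224, so the balance reaches zero during payment 76.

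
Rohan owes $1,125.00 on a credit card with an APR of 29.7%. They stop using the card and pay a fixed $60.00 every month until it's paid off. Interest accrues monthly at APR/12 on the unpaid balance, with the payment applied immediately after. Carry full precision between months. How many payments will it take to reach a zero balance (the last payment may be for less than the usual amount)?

Monthly rate r = 29.7%/12 = 2.475% = 0.02475.
Recurrence: B ← B·(1+r) − $60.00.
Month 1: interest $27.84; balance after payment $1,092.84.
Month 2: interest $27.05; balance after payment $1,059.89.
Closed form: n = −ln(1 − rB₀/P)/ln(1+r) = −ln(0.53594)/ln(1.02475) ≈ 25.512, so the balance reaches zero during payment 26.

26 payments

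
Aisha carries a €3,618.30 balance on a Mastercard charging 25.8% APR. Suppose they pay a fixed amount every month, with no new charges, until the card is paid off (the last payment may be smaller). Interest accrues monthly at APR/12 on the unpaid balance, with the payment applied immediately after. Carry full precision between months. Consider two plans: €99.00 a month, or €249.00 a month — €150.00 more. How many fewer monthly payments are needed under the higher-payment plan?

Monthly rate r = 25.8%/12 = 2.15% = 0.0215.
At €99.00/mo: n = ⌈−ln(1 − rB₀/P)/ln(1+r)⌉ = 73 payments (last €43.15); total interest = total paid − €3,618.30 = €3,552.85.
At €249.00/mo: 18 payments (last €152.28); total interest €766.98.
Payments saved = 73 − 18 = 55.

55 fewer payments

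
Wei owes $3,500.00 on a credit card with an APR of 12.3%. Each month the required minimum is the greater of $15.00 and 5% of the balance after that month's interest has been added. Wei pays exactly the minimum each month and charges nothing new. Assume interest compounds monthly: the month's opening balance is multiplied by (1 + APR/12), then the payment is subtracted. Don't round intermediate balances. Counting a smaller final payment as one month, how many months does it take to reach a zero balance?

83 months

Monthly rate r = 12.3%/12 = 1.025% = 0.01025.
While 5% of the post-interest balance exceeds $15.00, each month B ← (B·(1+r))·(1 − 0.05), i.e. B shrinks by the factor (1+r)·0.95 = 0.95974.
This holds for months 1–61. Entering month 62 the balance is $285.34; 5% of the post-interest balance is now below $15.00, so the flat $15.00 minimum applies from here.
From month 62 a fixed $15.00 at rate r clears $285.34 in 22 more payments. Total: 61 + 22 = 83 months.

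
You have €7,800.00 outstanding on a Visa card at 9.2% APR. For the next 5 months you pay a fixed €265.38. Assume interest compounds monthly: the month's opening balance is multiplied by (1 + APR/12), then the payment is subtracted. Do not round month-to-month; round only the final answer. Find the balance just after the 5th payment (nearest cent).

€6,756.22

Monthly rate r = 9.2%/12 = 0.766667% = 0.00766667.
Each month: B ← B·(1+r) − €265.38.
Month 1: interest €59.80; balance after payment €7,594.42.
Month 2: interest €58.22; balance after payment €7,387.26.
Month 3: interest €56.64; balance after payment €7,178.52.
Month 4: interest €55.04; balance after payment €6,968.17.
Month 5: interest €53.42; balance after payment €6,756.22.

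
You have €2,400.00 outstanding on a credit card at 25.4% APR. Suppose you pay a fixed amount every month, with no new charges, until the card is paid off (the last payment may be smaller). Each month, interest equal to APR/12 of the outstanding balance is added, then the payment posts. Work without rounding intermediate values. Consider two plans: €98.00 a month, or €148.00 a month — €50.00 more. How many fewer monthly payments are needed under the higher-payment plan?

Monthly rate r = 25.4%/12 = 2.11667% = 0.0211667.
At €98.00/mo: n = ⌈−ln(1 − rB₀/P)/ln(1+r)⌉ = 35 payments (last €86.28); total interest = total paid − €2,400.00 = €1,018.28.
At €148.00/mo: 21 payments (last €10.89); total interest €570.89.
Payments saved = 35 − 21 = 14.

14 fewer payments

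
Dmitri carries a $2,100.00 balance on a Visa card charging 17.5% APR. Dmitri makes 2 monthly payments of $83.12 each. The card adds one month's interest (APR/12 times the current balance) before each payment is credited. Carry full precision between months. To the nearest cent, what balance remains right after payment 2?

$1,994.24

Monthly rate r = 17.5%/12 = 1.45833% = 0.0145833.
Each month: B ← B·(1+r) − $83.12.
Month 1: interest $30.62; balance after payment $2,047.51.
Month 2: interest $29.86; balance after payment $1,994.24.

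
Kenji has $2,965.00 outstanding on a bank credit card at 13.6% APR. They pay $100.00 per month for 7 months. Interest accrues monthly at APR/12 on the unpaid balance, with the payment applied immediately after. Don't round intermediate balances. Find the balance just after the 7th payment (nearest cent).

Monthly rate r = 13.6%/12 = 1.13333% = 0.0113333.
Each month: B ← B·(1+r) − $100.00.
Month 1: interest $33.60; balance after payment $2,898.60.
Month 2: interest $32.85; balance after payment $2,831.45.
Month 3: interest $32.09; balance after payment $2,763.54.
Month 4: interest $31.32; balance after payment $2,694.86.
Month 5: interest $30.54; balance after payment $2,625.41.
Month 6: interest $29.75; balance after payment $2,555.16.
Month 7: interest $28.96; balance after payment $2,484.12.

$2,484.12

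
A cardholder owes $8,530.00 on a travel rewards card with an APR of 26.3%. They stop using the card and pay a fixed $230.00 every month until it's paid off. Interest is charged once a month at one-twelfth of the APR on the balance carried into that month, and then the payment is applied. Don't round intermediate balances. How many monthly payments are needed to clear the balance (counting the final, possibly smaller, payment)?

Monthly rate r = 26.3%/12 = 2.19167% = 0.0219167.
Recurrence: B ← B·(1+r) − $230.00.
Month 1: interest $186.95; balance after payment $8,486.95.
Month 2: interest $186.01; balance after payment $8,442.95.
Closed form: n = −ln(1 − rB₀/P)/ln(1+r) = −ln(0.18718)/ln(1.02192) ≈ 77.293, so the balance reaches zero during payment 78.

78 months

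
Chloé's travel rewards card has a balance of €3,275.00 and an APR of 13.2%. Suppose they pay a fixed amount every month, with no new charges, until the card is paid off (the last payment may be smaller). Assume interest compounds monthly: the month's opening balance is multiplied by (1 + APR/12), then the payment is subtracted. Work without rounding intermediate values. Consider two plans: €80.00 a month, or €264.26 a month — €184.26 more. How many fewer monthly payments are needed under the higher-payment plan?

Monthly rate r = 13.2%/12 = 1.1% = 0.011.
At €80.00/mo: n = ⌈−ln(1 − rB₀/P)/ln(1+r)⌉ = 55 payments (last €56.02); total interest = total paid − €3,275.00 = €1,101.02.
At €264.26/mo: 14 payments (last €105.14); total interest €265.52.
Payments saved = 55 − 14 = 41.

41 fewer payments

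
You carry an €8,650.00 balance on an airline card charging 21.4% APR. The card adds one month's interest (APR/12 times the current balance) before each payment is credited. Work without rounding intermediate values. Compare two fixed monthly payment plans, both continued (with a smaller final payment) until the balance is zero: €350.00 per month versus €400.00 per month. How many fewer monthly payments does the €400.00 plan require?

Monthly rate r = 21.4%/12 = 1.78333% = 0.0178333.
At €350.00/mo: n = ⌈−ln(1 − rB₀/P)/ln(1+r)⌉ = 33 payments (last €307.23); total interest = total paid − €8,650.00 = €2,857.23.
At €400.00/mo: 28 payments (last €225.50); total interest €2,375.50.
Payments saved = 33 − 28 = 5.

5 fewer payments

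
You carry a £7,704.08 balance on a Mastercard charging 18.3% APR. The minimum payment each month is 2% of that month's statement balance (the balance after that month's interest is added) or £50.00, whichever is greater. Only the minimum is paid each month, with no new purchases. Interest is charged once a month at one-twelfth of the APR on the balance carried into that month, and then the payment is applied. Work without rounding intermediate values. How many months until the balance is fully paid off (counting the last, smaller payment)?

Monthly rate r = 18.3%/12 = 1.525% = 0.01525.
While 2% of the post-interest balance exceeds £50.00, each month B ← (B·(1+r))·(1 − 0.02), i.e. B shrinks by the factor (1+r)·0.98 = 0.99494.
This holds for months 1–226. Entering month 227 the balance is £2,450.82; 2% of the post-interest balance is now below £50.00, so the flat £50.00 minimum applies from here.
From month 227 a fixed £50.00 at rate r clears £2,450.82 in 91 more payments. Total: 226 + 91 = 317 months.

317 months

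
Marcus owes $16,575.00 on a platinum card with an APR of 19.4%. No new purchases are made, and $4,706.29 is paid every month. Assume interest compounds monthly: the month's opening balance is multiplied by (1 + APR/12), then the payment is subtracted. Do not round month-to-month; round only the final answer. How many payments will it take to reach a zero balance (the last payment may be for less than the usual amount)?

Monthly rate r = 19.4%/12 = 1.61667% = 0.0161667.
Recurrence: B ← B·(1+r) − $4,706.29.
Month 1: interest $267.96; balance after payment $12,136.67.
Month 2: interest $196.21; balance after payment $7,626.59.
Month 3: interest $123.30; balance after payment $3,043.60.
Month 4: interest $49.20; balance after payment $0.00.

4 months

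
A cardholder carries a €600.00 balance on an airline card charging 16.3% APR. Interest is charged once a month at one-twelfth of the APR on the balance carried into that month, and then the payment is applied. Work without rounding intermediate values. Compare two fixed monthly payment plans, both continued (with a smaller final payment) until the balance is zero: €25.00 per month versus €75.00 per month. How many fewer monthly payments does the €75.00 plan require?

21 fewer payments

Monthly rate r = 16.3%/12 = 1.35833% = 0.0135833.
At €25.00/mo: n = ⌈−ln(1 − rB₀/P)/ln(1+r)⌉ = 30 payments (last €6.07); total interest = total paid − €600.00 = €131.07.
At €75.00/mo: 9 payments (last €39.60); total interest €39.60.
Payments saved = 30 − 9 = 21.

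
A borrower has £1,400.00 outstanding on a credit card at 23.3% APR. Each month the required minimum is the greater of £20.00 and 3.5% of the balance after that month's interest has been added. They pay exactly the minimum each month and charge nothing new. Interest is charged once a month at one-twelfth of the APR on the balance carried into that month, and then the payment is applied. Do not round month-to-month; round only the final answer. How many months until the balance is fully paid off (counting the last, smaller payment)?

97 months

Monthly rate r = 23.3%/12 = 1.94167% = 0.0194167.
While 3.5% of the post-interest balance exceeds £20.00, each month B ← (B·(1+r))·(1 − 0.035), i.e. B shrinks by the factor (1+r)·0.965 = 0.98374.
This holds for months 1–56. Entering month 57 the balance is £558.93; 3.5% of the post-interest balance is now below £20.00, so the flat £20.00 minimum applies from here.
From month 57 a fixed £20.00 at rate r clears £558.93 in 41 more payments. Total: 56 + 41 = 97 months.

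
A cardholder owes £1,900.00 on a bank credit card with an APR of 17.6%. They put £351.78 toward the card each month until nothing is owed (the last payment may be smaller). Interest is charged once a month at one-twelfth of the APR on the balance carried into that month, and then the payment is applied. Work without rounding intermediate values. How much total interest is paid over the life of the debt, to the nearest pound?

£95

Monthly rate r = 17.6%/12 = 1.46667% = 0.0146667.
Payoff takes n = ⌈−ln(1 − rB₀/P)/ln(1+r)⌉ = ⌈5.668⌉ = 6 payments; the last is £235.63.
Total paid = 5·£351.78 + £235.63 = £1,994.53.
Total interest = total paid − principal = £1,994.53 − £1,900.00 = £94.53.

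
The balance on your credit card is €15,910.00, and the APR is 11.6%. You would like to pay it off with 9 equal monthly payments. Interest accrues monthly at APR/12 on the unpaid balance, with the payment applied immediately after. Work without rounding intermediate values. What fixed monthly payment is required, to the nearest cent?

€1,854.32

Monthly rate r = 11.6%/12 = 0.966667% = 0.00966667.
Level-payment amortization: P = B₀·r / (1 − (1+r)^(−n)) = 15910.00·0.00966667 / (1 − 1.00967^(−9)).
Denominator 1 − (1+r)^(−9) = 0.0829398278.
P = 153.797 / 0.0829398278 ≈ 1854.32.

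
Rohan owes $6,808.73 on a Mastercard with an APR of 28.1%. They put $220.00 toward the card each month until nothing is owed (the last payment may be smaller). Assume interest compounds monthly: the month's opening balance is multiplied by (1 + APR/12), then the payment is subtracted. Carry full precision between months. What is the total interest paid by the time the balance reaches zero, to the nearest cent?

Monthly rate r = 28.1%/12 = 2.34167% = 0.0234167.
Payoff takes n = ⌈−ln(1 − rB₀/P)/ln(1+r)⌉ = ⌈55.730⌉ = 56 payments; the last is $161.01.
Total paid = 55·$220.00 + $161.01 = $12,261.01.
Total interest = total paid − principal = $12,261.01 − $6,808.73 = $5,452.28.

$5,452.28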